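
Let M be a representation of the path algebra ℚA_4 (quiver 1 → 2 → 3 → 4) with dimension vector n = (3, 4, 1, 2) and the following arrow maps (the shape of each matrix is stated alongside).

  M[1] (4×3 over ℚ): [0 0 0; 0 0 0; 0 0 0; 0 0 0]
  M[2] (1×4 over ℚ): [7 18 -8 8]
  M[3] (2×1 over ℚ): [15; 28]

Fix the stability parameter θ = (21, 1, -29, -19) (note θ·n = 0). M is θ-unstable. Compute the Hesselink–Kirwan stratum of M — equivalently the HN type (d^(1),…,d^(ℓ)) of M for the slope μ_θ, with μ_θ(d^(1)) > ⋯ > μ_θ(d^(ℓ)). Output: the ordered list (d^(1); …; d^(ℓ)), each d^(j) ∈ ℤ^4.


Interval decomposition of M: I[1,1]^3, I[2,2]^3, I[2,4], I[4,4].
HN type (ℓ=4): μ^(1)=21; μ^(2)=1; μ^(3)=-47/3; μ^(4)=-19

((3, 0, 0, 0); (0, 3, 0, 0); (0, 1, 1, 1); (0, 0, 0, 1))


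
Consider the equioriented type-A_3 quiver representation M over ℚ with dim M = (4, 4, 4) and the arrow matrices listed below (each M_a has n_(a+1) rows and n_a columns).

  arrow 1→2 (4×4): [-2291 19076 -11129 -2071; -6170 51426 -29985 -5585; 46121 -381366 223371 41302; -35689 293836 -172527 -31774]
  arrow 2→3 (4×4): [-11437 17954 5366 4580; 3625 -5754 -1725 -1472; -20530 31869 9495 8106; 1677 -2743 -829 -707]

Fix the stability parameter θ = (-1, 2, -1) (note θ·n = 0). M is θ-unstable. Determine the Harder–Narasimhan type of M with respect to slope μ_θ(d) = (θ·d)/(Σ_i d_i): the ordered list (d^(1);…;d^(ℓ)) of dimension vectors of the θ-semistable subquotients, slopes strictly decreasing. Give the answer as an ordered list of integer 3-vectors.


Interval decomposition of M: I[1,3]^4.
HN type (ℓ=2): μ^(1)=1/2; μ^(2)=-1

((0, 4, 4); (4, 0, 0))


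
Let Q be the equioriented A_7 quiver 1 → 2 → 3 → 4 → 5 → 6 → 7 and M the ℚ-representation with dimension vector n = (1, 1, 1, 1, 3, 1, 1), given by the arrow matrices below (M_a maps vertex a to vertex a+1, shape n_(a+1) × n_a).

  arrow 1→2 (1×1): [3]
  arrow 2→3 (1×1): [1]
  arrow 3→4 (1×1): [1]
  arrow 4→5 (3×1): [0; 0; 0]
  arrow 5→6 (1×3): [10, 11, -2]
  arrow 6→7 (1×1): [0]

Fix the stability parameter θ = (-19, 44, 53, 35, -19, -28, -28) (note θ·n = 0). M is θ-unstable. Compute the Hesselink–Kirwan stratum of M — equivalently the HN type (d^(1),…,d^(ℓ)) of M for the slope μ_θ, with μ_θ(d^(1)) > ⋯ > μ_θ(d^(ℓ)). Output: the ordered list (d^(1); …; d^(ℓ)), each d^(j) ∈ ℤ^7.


Via rank(M_{q-1}∘⋯∘M_p): M ≅ I[1,4], I[5,5]^2, I[5,6], I[7,7].
μ_θ-semistable layers: μ^(1)=44; μ^(2)=-19; μ^(3)=-47/2; μ^(4)=-28

((0, 1, 1, 1, 0, 0, 0); (1, 0, 0, 0, 2, 0, 0); (0, 0, 0, 0, 1, 1, 0); (0, 0, 0, 0, 0, 0, 1))


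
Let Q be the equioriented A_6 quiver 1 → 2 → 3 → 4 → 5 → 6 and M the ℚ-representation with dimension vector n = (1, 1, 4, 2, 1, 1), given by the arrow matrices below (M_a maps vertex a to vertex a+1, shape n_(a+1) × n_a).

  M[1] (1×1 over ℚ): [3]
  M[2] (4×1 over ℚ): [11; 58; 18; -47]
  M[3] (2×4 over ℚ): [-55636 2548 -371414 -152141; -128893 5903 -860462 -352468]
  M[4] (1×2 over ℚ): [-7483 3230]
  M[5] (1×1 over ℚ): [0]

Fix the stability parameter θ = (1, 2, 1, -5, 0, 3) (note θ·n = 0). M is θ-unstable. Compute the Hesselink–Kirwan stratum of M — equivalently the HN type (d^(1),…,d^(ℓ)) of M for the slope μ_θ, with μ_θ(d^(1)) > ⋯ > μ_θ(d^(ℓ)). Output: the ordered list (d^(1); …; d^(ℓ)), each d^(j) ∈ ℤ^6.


Interval decomposition of M: I[1,5], I[3,3]^2, I[3,4], I[6,6].
HN type (ℓ=5): μ^(1)=3; μ^(2)=1; μ^(3)=0; μ^(4)=-1/4; μ^(5)=-2

((0, 0, 0, 0, 0, 1); (0, 0, 2, 0, 0, 0); (0, 0, 0, 0, 1, 0); (1, 1, 1, 1, 0, 0); (0, 0, 1, 1, 0, 0))


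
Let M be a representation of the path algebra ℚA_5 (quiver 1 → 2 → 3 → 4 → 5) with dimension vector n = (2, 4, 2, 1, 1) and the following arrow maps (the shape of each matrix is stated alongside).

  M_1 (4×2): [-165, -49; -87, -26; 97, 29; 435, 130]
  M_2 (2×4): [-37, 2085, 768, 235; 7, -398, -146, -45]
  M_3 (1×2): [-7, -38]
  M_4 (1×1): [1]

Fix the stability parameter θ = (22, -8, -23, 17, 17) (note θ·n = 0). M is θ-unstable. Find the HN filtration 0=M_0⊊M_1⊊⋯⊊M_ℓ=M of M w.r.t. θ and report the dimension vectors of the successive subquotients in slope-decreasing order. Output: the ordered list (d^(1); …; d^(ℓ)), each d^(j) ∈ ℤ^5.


Barcode: M ≅ I[1,3], I[1,5], I[2,2]^2. HN layers by μ_θ (3 steps, strictly decreasing):
  μ^(1)=17; μ^(2)=-3; μ^(3)=-8

((0, 0, 0, 1, 1); (2, 2, 2, 0, 0); (0, 2, 0, 0, 0))


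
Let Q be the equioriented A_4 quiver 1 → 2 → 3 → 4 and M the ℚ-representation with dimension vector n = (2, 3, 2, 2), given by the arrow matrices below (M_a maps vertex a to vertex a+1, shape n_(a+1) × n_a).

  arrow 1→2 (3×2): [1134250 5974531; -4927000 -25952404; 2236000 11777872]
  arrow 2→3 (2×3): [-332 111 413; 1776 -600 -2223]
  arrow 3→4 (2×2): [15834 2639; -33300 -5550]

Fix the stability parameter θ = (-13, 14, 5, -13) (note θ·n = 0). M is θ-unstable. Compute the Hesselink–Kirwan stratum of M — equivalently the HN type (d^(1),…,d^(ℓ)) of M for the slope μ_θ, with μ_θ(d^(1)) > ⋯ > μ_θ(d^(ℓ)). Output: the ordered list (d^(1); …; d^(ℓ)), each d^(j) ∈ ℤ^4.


Interval decomposition of M: I[1,1], I[1,2], I[2,3], I[2,4], I[4,4].
HN type (ℓ=4): μ^(1)=14; μ^(2)=19/2; μ^(3)=2; μ^(4)=-13

((0, 1, 0, 0); (0, 1, 1, 0); (0, 1, 1, 1); (2, 0, 0, 1))


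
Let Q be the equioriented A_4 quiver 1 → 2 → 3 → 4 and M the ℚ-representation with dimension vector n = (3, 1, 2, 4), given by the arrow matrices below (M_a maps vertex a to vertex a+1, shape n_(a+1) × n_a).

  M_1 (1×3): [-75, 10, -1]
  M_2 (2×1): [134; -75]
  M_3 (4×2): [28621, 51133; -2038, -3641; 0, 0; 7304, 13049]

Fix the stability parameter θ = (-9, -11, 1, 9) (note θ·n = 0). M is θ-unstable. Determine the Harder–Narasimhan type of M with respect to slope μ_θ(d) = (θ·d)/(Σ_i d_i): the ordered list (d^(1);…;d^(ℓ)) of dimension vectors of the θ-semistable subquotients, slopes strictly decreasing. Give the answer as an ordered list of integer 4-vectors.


Via rank(M_{q-1}∘⋯∘M_p): M ≅ I[1,1]^2, I[1,4], I[3,4], I[4,4]^2.
μ_θ-semistable layers: μ^(1)=9; μ^(2)=1; μ^(3)=-9; μ^(4)=-10

((0, 0, 0, 4); (0, 0, 2, 0); (2, 0, 0, 0); (1, 1, 0, 0))


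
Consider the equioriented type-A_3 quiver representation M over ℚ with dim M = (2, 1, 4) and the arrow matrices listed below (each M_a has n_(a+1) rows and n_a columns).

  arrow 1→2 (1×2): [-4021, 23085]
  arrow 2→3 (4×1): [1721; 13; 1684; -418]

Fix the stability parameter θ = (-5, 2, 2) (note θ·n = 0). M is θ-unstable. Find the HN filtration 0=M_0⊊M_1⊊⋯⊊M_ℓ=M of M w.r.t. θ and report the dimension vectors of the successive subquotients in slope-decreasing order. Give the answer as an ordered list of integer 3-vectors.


Barcode: M ≅ I[1,1], I[1,3], I[3,3]^3. HN layers by μ_θ (2 steps, strictly decreasing):
  μ^(1)=2; μ^(2)=-5

((0, 1, 4); (2, 0, 0))


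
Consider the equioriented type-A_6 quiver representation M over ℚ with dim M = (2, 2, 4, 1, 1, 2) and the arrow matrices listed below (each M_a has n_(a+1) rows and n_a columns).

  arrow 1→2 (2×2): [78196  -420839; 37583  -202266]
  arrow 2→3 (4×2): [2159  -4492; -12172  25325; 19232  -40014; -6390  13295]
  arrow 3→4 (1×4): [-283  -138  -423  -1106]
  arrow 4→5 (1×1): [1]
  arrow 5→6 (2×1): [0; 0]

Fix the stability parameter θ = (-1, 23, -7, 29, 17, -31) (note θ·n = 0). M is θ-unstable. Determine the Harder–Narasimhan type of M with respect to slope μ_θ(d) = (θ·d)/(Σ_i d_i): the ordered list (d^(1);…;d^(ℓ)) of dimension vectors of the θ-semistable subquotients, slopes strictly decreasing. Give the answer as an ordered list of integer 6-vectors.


Via rank(M_{q-1}∘⋯∘M_p): M ≅ I[1,3], I[1,5], I[3,3]^2, I[6,6]^2.
μ_θ-semistable layers: μ^(1)=23; μ^(2)=8; μ^(3)=-1; μ^(4)=-7; μ^(5)=-31

((0, 0, 0, 1, 1, 0); (0, 2, 2, 0, 0, 0); (2, 0, 0, 0, 0, 0); (0, 0, 2, 0, 0, 0); (0, 0, 0, 0, 0, 2))


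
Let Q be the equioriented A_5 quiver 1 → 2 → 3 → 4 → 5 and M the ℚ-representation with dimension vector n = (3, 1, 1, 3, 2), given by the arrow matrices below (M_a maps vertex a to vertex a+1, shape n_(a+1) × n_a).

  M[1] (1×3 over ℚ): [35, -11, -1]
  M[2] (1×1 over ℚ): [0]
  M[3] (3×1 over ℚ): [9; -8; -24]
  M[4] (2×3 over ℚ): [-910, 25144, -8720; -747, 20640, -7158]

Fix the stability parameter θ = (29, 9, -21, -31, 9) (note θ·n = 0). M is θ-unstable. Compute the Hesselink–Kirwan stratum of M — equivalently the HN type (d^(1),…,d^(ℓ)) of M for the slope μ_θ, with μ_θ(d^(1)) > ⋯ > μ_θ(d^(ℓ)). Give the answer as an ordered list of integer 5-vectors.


Via rank(M_{q-1}∘⋯∘M_p): M ≅ I[1,1]^2, I[1,2], I[3,5], I[4,4], I[4,5].
μ_θ-semistable layers: μ^(1)=29; μ^(2)=19; μ^(3)=9; μ^(4)=-26; μ^(5)=-31

((2, 0, 0, 0, 0); (1, 1, 0, 0, 0); (0, 0, 0, 0, 2); (0, 0, 1, 1, 0); (0, 0, 0, 2, 0))


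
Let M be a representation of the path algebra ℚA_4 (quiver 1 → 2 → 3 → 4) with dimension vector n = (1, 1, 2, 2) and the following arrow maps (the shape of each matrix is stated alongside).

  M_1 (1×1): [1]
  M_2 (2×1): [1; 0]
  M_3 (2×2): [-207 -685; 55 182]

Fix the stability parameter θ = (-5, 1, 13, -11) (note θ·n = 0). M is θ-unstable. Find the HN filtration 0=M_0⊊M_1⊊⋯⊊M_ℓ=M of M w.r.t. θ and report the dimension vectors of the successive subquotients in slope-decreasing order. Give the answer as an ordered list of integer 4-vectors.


Via rank(M_{q-1}∘⋯∘M_p): M ≅ I[1,4], I[3,4].
μ_θ-semistable layers: μ^(1)=1; μ^(2)=-5

((0, 1, 2, 2); (1, 0, 0, 0))


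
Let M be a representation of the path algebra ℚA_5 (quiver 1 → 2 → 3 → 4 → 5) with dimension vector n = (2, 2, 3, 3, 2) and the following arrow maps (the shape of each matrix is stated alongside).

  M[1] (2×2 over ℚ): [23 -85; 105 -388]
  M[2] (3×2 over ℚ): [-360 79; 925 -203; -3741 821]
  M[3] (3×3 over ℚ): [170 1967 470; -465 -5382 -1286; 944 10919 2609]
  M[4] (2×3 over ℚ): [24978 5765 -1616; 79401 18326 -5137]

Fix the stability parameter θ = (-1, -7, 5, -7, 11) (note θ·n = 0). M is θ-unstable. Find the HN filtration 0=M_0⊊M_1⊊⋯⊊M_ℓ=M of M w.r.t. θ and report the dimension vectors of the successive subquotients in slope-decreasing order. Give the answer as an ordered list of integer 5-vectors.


Barcode: M ≅ I[1,5]^2, I[3,4]. HN layers by μ_θ (3 steps, strictly decreasing):
  μ^(1)=11; μ^(2)=-1; μ^(3)=-4

((0, 0, 0, 0, 2); (0, 0, 3, 3, 0); (2, 2, 0, 0, 0))


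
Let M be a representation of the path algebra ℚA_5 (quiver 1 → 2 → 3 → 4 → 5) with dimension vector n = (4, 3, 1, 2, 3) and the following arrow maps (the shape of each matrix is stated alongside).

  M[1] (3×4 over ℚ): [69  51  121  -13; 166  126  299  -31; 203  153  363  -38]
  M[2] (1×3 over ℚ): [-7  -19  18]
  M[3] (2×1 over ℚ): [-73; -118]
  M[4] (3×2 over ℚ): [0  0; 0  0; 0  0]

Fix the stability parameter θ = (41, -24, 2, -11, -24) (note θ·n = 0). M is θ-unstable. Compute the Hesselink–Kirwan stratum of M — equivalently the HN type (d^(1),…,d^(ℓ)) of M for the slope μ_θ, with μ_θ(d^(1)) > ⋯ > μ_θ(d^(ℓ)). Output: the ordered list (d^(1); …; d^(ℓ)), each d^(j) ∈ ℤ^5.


Interval decomposition of M: I[1,1], I[1,2]^2, I[1,4], I[4,4], I[5,5]^3.
HN type (ℓ=5): μ^(1)=41; μ^(2)=17/2; μ^(3)=2; μ^(4)=-11; μ^(5)=-24

((1, 0, 0, 0, 0); (2, 2, 0, 0, 0); (1, 1, 1, 1, 0); (0, 0, 0, 1, 0); (0, 0, 0, 0, 3))


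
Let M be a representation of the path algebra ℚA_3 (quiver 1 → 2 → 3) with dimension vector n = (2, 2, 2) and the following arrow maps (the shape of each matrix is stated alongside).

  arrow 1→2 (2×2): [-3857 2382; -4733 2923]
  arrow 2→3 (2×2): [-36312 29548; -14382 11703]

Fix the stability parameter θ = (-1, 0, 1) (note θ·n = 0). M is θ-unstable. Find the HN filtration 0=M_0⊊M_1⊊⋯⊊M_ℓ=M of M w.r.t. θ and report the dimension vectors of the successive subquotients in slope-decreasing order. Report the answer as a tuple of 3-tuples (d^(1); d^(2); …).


Via rank(M_{q-1}∘⋯∘M_p): M ≅ I[1,2], I[1,3], I[3,3].
μ_θ-semistable layers: μ^(1)=1; μ^(2)=0; μ^(3)=-1

((0, 0, 2); (0, 2, 0); (2, 0, 0))


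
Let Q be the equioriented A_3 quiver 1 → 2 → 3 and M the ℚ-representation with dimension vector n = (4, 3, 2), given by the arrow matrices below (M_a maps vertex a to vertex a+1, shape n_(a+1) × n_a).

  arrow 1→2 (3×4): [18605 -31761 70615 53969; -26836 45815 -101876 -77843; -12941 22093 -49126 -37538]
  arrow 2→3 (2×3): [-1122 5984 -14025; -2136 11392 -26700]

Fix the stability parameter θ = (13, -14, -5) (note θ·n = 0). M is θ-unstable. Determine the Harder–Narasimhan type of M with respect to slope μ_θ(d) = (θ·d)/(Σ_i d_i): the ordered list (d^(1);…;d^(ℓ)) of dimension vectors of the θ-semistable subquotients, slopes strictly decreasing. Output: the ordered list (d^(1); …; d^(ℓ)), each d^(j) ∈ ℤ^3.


Via rank(M_{q-1}∘⋯∘M_p): M ≅ I[1,1], I[1,2]^2, I[1,3], I[3,3].
μ_θ-semistable layers: μ^(1)=13; μ^(2)=-1/2; μ^(3)=-2; μ^(4)=-5

((1, 0, 0); (2, 2, 0); (1, 1, 1); (0, 0, 1))


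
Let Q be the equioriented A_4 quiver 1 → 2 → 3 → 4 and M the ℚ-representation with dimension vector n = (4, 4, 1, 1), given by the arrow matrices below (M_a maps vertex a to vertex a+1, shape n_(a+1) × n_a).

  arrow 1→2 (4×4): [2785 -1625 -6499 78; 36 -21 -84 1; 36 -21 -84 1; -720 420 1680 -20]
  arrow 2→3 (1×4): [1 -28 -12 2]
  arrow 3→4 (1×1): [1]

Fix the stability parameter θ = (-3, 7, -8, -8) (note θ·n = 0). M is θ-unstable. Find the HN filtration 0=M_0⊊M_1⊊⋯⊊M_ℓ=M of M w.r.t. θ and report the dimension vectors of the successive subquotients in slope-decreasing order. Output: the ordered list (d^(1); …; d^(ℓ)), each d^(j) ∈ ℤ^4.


Interval decomposition of M: I[1,1]^2, I[1,2], I[1,4], I[2,2]^2.
HN type (ℓ=2): μ^(1)=7; μ^(2)=-3

((0, 3, 0, 0); (4, 1, 1, 1))


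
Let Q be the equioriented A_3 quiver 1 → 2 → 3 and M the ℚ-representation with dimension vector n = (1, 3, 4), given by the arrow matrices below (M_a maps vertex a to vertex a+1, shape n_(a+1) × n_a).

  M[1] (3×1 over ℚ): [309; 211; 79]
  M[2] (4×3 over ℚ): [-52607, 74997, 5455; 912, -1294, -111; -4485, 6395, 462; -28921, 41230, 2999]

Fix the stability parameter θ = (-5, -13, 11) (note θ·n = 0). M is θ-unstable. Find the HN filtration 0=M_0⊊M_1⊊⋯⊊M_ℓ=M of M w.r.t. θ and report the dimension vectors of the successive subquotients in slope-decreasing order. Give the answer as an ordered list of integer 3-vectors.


Via rank(M_{q-1}∘⋯∘M_p): M ≅ I[1,3], I[2,3]^2, I[3,3].
μ_θ-semistable layers: μ^(1)=11; μ^(2)=-9; μ^(3)=-13

((0, 0, 4); (1, 1, 0); (0, 2, 0))


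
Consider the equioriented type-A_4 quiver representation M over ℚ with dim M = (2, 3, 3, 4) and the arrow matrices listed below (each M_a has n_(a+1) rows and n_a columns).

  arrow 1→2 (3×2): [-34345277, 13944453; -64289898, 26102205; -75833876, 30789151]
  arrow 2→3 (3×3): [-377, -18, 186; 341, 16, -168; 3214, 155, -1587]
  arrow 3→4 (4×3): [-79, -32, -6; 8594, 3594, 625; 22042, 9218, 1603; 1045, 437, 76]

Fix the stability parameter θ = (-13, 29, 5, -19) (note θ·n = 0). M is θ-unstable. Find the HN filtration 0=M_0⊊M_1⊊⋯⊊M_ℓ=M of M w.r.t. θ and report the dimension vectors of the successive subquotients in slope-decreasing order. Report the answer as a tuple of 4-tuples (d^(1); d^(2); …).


Via rank(M_{q-1}∘⋯∘M_p): M ≅ I[1,2], I[1,4], I[2,4], I[3,4], I[4,4].
μ_θ-semistable layers: μ^(1)=29; μ^(2)=5; μ^(3)=-7; μ^(4)=-13; μ^(5)=-19

((0, 1, 0, 0); (0, 2, 2, 2); (0, 0, 1, 1); (2, 0, 0, 0); (0, 0, 0, 1))


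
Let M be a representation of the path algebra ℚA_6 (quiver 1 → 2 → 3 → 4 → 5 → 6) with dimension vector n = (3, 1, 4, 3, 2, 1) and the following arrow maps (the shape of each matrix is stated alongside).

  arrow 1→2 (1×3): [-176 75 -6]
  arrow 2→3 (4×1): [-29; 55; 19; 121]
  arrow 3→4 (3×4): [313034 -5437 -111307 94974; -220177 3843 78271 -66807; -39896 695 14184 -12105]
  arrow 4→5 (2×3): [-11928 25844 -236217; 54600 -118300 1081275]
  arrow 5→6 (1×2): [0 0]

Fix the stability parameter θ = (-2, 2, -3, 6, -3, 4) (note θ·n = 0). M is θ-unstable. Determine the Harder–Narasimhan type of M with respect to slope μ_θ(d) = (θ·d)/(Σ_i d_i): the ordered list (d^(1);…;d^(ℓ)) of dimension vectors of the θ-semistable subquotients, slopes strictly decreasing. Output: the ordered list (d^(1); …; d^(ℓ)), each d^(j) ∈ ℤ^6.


Barcode: M ≅ I[1,1]^2, I[1,3], I[3,4]^2, I[3,5], I[5,5], I[6,6]. HN layers by μ_θ (6 steps, strictly decreasing):
  μ^(1)=6; μ^(2)=4; μ^(3)=3/2; μ^(4)=-1/2; μ^(5)=-2; μ^(6)=-3

((0, 0, 0, 2, 0, 0); (0, 0, 0, 0, 0, 1); (0, 0, 0, 1, 1, 0); (0, 1, 1, 0, 0, 0); (3, 0, 0, 0, 0, 0); (0, 0, 3, 0, 1, 0))


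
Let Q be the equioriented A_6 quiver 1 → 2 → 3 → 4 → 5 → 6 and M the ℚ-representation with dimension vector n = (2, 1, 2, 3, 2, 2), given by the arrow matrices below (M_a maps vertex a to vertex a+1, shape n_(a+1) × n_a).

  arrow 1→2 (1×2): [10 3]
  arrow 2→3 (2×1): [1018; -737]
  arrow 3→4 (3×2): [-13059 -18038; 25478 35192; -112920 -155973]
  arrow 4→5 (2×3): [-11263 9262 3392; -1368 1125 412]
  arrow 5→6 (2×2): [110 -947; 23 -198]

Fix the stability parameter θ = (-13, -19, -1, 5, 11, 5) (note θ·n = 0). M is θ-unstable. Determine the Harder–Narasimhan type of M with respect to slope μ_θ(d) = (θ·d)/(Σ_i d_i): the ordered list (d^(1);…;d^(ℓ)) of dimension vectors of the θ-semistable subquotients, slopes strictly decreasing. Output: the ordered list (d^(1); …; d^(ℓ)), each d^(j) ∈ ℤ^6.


Interval decomposition of M: I[1,1], I[1,4], I[3,6], I[4,6].
HN type (ℓ=5): μ^(1)=8; μ^(2)=5; μ^(3)=-1; μ^(4)=-13; μ^(5)=-16

((0, 0, 0, 0, 2, 2); (0, 0, 0, 3, 0, 0); (0, 0, 2, 0, 0, 0); (1, 0, 0, 0, 0, 0); (1, 1, 0, 0, 0, 0))


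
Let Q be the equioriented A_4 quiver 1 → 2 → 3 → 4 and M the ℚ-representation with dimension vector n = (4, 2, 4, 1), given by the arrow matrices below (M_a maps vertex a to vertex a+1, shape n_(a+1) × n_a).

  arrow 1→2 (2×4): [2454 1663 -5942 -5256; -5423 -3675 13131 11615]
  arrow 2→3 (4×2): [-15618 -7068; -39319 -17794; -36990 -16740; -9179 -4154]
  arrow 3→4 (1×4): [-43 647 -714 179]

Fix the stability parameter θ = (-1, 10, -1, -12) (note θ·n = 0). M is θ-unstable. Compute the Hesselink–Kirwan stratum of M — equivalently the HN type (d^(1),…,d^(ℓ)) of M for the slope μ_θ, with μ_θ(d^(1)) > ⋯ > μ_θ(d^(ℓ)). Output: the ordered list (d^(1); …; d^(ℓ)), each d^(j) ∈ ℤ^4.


Barcode: M ≅ I[1,1]^2, I[1,2], I[1,3], I[3,3]^2, I[3,4]. HN layers by μ_θ (4 steps, strictly decreasing):
  μ^(1)=10; μ^(2)=9/2; μ^(3)=-1; μ^(4)=-13/2

((0, 1, 0, 0); (0, 1, 1, 0); (4, 0, 2, 0); (0, 0, 1, 1))


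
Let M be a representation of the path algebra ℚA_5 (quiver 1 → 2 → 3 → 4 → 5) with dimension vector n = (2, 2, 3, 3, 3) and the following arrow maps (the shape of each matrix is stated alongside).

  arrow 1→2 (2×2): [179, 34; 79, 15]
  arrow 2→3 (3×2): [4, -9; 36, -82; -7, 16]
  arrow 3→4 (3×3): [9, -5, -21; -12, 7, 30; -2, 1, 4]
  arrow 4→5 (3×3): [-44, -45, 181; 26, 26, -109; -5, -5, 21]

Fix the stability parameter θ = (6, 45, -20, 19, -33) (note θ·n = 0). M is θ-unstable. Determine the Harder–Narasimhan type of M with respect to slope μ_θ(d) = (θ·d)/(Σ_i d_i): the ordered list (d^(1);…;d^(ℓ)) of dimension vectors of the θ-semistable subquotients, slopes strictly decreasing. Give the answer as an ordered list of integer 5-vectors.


Via rank(M_{q-1}∘⋯∘M_p): M ≅ I[1,3], I[1,5], I[3,5], I[4,5].
μ_θ-semistable layers: μ^(1)=25/2; μ^(2)=6; μ^(3)=17/5; μ^(4)=-7; μ^(5)=-20

((0, 1, 1, 0, 0); (1, 0, 0, 0, 0); (1, 1, 1, 1, 1); (0, 0, 0, 2, 2); (0, 0, 1, 0, 0))


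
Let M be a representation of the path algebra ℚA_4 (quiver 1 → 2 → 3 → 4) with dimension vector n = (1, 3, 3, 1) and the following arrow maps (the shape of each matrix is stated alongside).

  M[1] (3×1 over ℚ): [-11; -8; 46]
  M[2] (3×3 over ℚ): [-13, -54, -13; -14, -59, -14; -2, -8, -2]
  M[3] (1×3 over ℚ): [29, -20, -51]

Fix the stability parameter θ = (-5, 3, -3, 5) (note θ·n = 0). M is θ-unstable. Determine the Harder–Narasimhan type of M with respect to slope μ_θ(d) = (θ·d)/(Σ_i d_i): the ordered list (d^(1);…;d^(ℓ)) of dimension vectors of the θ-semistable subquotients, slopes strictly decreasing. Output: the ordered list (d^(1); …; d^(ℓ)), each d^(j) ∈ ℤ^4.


Barcode: M ≅ I[1,4], I[2,2], I[2,3], I[3,3]. HN layers by μ_θ (5 steps, strictly decreasing):
  μ^(1)=5; μ^(2)=3; μ^(3)=0; μ^(4)=-3; μ^(5)=-5

((0, 0, 0, 1); (0, 1, 0, 0); (0, 2, 2, 0); (0, 0, 1, 0); (1, 0, 0, 0))


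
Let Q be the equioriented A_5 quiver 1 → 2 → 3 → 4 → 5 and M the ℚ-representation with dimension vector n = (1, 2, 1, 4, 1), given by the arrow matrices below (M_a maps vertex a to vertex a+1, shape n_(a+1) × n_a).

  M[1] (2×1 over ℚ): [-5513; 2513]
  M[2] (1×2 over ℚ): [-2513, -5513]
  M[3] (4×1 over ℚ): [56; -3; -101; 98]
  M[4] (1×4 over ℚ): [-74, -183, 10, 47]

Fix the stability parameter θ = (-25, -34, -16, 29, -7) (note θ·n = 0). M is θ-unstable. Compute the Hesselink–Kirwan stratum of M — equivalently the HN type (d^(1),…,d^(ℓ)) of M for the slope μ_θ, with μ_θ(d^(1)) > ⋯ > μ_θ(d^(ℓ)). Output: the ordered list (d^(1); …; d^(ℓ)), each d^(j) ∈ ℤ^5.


Via rank(M_{q-1}∘⋯∘M_p): M ≅ I[1,2], I[2,5], I[4,4]^3.
μ_θ-semistable layers: μ^(1)=29; μ^(2)=11; μ^(3)=-16; μ^(4)=-59/2; μ^(5)=-34

((0, 0, 0, 3, 0); (0, 0, 0, 1, 1); (0, 0, 1, 0, 0); (1, 1, 0, 0, 0); (0, 1, 0, 0, 0))


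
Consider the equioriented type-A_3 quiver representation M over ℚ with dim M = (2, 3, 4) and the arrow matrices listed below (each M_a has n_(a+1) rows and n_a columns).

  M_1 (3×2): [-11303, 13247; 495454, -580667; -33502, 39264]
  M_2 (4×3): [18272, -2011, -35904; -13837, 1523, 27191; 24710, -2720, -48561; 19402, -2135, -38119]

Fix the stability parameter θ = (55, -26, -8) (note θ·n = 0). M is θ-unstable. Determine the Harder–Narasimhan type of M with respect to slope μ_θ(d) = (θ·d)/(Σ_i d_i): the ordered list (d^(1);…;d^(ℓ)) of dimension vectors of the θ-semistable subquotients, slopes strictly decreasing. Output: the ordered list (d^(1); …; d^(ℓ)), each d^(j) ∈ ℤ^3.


Barcode: M ≅ I[1,3]^2, I[2,3], I[3,3]. HN layers by μ_θ (3 steps, strictly decreasing):
  μ^(1)=7; μ^(2)=-8; μ^(3)=-26

((2, 2, 2); (0, 0, 2); (0, 1, 0))


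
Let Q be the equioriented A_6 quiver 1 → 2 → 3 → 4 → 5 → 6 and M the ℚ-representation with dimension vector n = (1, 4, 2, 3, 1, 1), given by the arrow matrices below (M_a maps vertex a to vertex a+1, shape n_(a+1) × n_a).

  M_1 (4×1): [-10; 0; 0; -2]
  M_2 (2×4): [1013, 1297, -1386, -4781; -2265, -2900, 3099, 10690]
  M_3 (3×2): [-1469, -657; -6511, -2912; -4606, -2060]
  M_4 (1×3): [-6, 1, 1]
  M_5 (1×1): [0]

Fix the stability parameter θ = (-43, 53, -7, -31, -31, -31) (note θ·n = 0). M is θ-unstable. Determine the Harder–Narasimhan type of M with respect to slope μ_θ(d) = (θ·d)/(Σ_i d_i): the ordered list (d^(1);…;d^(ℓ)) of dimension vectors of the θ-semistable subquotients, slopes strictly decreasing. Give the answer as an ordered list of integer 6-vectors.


Interval decomposition of M: I[1,5], I[2,2]^2, I[2,4], I[4,4], I[6,6].
HN type (ℓ=5): μ^(1)=53; μ^(2)=5; μ^(3)=-4; μ^(4)=-31; μ^(5)=-43

((0, 2, 0, 0, 0, 0); (0, 1, 1, 1, 0, 0); (0, 1, 1, 1, 1, 0); (0, 0, 0, 1, 0, 1); (1, 0, 0, 0, 0, 0))


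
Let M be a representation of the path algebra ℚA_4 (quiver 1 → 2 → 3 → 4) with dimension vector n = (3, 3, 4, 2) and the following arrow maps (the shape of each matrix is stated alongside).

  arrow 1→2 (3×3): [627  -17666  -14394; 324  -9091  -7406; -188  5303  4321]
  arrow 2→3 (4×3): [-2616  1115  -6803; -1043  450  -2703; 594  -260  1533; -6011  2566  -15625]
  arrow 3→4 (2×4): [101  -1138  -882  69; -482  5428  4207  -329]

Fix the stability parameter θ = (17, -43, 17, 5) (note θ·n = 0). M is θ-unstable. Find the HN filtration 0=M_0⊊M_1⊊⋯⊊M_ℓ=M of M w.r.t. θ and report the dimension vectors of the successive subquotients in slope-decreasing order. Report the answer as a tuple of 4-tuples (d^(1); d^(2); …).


Interval decomposition of M: I[1,3], I[1,4]^2, I[3,3].
HN type (ℓ=3): μ^(1)=17; μ^(2)=11; μ^(3)=-13

((0, 0, 2, 0); (0, 0, 2, 2); (3, 3, 0, 0))


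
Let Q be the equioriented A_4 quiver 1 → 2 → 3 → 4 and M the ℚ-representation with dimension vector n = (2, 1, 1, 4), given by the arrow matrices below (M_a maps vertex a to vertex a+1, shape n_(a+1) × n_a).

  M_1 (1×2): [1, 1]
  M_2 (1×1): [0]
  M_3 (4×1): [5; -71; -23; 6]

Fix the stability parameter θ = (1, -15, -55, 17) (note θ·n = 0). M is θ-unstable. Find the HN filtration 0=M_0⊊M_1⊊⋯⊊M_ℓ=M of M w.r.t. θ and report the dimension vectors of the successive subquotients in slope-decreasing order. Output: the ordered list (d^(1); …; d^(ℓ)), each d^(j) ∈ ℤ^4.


Via rank(M_{q-1}∘⋯∘M_p): M ≅ I[1,1], I[1,2], I[3,4], I[4,4]^3.
μ_θ-semistable layers: μ^(1)=17; μ^(2)=1; μ^(3)=-7; μ^(4)=-55

((0, 0, 0, 4); (1, 0, 0, 0); (1, 1, 0, 0); (0, 0, 1, 0))


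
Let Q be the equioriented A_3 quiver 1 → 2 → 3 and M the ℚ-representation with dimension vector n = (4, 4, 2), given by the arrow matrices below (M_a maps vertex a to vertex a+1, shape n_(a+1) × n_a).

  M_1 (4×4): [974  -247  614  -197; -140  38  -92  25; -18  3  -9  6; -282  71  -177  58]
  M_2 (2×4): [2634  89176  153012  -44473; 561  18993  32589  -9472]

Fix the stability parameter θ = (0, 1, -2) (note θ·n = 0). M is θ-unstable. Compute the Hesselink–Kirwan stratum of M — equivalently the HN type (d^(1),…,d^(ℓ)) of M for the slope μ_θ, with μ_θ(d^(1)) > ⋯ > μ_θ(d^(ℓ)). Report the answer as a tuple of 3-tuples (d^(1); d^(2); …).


Interval decomposition of M: I[1,1], I[1,2], I[1,3]^2, I[2,2].
HN type (ℓ=3): μ^(1)=1; μ^(2)=0; μ^(3)=-1/3

((0, 2, 0); (2, 0, 0); (2, 2, 2))


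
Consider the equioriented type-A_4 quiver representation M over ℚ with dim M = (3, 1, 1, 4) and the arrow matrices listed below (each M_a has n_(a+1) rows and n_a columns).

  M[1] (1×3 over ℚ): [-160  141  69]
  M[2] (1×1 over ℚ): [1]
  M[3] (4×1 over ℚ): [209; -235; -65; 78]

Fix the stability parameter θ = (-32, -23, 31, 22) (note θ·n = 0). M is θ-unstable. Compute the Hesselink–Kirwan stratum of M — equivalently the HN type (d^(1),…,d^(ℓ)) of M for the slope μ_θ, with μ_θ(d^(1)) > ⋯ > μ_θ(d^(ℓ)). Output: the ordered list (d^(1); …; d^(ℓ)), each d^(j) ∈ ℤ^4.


Barcode: M ≅ I[1,1]^2, I[1,4], I[4,4]^3. HN layers by μ_θ (4 steps, strictly decreasing):
  μ^(1)=53/2; μ^(2)=22; μ^(3)=-23; μ^(4)=-32

((0, 0, 1, 1); (0, 0, 0, 3); (0, 1, 0, 0); (3, 0, 0, 0))


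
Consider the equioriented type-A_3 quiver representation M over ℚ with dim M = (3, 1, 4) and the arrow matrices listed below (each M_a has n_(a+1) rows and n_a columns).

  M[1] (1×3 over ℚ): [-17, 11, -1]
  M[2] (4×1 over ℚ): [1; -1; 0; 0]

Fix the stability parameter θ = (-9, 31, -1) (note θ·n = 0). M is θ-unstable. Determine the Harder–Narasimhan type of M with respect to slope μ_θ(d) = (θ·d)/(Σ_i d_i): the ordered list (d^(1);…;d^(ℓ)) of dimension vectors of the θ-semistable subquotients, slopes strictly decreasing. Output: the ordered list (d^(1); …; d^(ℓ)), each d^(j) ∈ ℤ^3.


Barcode: M ≅ I[1,1]^2, I[1,3], I[3,3]^3. HN layers by μ_θ (3 steps, strictly decreasing):
  μ^(1)=15; μ^(2)=-1; μ^(3)=-9

((0, 1, 1); (0, 0, 3); (3, 0, 0))


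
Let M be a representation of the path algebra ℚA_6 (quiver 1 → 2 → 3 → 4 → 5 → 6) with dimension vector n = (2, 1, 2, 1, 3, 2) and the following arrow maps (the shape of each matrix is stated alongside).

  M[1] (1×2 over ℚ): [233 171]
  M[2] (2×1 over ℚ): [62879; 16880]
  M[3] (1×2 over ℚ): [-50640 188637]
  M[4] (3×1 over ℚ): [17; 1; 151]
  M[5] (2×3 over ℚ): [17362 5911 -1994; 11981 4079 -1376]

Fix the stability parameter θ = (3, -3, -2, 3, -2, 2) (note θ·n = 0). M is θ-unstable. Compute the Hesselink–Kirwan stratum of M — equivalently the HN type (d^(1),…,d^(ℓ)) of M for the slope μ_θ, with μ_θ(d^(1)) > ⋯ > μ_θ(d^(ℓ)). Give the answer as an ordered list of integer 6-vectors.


Interval decomposition of M: I[1,1], I[1,3], I[3,6], I[5,5], I[5,6].
HN type (ℓ=5): μ^(1)=3; μ^(2)=2; μ^(3)=1/2; μ^(4)=-2/3; μ^(5)=-2

((1, 0, 0, 0, 0, 0); (0, 0, 0, 0, 0, 2); (0, 0, 0, 1, 1, 0); (1, 1, 1, 0, 0, 0); (0, 0, 1, 0, 2, 0))


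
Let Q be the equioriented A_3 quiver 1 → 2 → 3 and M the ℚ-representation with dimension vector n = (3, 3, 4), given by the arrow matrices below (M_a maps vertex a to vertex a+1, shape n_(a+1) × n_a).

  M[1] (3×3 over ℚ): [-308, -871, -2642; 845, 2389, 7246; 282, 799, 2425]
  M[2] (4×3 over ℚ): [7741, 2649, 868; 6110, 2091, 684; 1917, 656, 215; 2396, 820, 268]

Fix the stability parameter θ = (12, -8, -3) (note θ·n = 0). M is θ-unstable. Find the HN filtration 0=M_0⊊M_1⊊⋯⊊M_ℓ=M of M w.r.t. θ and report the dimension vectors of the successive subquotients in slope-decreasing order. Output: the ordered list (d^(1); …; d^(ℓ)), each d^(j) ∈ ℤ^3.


Barcode: M ≅ I[1,3]^3, I[3,3]. HN layers by μ_θ (2 steps, strictly decreasing):
  μ^(1)=1/3; μ^(2)=-3

((3, 3, 3); (0, 0, 1))


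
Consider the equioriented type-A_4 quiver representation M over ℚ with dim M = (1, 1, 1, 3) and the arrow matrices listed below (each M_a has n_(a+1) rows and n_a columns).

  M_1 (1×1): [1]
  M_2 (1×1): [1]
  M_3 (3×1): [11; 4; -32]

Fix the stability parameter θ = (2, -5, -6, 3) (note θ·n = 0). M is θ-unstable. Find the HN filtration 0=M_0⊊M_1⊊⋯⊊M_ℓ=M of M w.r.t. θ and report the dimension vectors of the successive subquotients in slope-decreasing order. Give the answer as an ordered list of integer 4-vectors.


Barcode: M ≅ I[1,4], I[4,4]^2. HN layers by μ_θ (2 steps, strictly decreasing):
  μ^(1)=3; μ^(2)=-3

((0, 0, 0, 3); (1, 1, 1, 0))


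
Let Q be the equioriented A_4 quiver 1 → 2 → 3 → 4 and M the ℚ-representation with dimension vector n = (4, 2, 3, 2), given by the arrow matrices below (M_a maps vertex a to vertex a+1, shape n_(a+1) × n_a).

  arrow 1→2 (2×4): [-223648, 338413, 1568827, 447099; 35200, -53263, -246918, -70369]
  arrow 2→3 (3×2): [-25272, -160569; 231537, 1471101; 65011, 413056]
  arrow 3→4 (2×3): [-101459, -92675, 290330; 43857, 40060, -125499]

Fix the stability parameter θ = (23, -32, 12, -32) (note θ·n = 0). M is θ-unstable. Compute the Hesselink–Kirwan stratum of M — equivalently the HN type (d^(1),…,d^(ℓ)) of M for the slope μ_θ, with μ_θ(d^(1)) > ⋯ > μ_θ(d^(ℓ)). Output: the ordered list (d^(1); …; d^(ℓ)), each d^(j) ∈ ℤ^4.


Barcode: M ≅ I[1,1]^2, I[1,4]^2, I[3,3]. HN layers by μ_θ (3 steps, strictly decreasing):
  μ^(1)=23; μ^(2)=12; μ^(3)=-29/4

((2, 0, 0, 0); (0, 0, 1, 0); (2, 2, 2, 2))


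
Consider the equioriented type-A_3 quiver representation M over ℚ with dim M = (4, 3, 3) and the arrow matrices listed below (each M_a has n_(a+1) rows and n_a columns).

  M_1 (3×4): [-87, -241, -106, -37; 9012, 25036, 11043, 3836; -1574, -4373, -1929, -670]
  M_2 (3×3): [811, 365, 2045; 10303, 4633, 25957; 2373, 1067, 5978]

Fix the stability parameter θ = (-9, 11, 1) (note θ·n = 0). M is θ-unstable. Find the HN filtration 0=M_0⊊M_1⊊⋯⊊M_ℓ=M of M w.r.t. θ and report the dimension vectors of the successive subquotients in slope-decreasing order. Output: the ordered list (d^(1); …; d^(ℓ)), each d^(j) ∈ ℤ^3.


Barcode: M ≅ I[1,1], I[1,2], I[1,3]^2, I[3,3]. HN layers by μ_θ (4 steps, strictly decreasing):
  μ^(1)=11; μ^(2)=6; μ^(3)=1; μ^(4)=-9

((0, 1, 0); (0, 2, 2); (0, 0, 1); (4, 0, 0))


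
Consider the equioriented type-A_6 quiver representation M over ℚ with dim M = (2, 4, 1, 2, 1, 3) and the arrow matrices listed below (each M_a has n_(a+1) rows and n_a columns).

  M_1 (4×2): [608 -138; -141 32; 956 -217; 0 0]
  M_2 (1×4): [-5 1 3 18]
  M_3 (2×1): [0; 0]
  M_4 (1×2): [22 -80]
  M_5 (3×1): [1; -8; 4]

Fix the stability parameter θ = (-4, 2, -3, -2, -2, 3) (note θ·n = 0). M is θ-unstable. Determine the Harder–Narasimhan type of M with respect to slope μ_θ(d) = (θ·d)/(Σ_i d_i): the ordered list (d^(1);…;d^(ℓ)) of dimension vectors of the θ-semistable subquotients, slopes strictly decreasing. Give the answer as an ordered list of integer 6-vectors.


Interval decomposition of M: I[1,2], I[1,3], I[2,2]^2, I[4,4], I[4,6], I[6,6]^2.
HN type (ℓ=5): μ^(1)=3; μ^(2)=2; μ^(3)=-1/2; μ^(4)=-2; μ^(5)=-4

((0, 0, 0, 0, 0, 3); (0, 3, 0, 0, 0, 0); (0, 1, 1, 0, 0, 0); (0, 0, 0, 2, 1, 0); (2, 0, 0, 0, 0, 0))


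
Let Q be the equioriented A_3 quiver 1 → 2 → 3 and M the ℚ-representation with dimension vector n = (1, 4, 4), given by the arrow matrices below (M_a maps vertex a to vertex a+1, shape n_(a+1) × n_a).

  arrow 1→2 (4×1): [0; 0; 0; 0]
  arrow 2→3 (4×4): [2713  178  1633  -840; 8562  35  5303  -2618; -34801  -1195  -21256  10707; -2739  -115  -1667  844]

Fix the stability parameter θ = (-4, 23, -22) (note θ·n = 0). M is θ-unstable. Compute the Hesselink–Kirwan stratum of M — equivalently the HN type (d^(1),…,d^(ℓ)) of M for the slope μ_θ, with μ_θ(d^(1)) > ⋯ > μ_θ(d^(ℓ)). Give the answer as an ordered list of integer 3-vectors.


Interval decomposition of M: I[1,1], I[2,3]^4.
HN type (ℓ=2): μ^(1)=1/2; μ^(2)=-4

((0, 4, 4); (1, 0, 0))


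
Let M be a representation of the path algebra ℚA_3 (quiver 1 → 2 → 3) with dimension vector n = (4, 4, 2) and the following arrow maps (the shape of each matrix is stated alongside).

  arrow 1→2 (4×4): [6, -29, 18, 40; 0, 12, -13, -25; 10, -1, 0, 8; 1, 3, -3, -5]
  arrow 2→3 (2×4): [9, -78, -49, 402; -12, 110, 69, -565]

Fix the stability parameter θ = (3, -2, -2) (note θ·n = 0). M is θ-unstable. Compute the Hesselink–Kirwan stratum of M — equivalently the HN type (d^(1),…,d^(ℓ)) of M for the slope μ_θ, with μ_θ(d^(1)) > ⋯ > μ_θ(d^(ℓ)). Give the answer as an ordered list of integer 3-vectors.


Barcode: M ≅ I[1,2]^2, I[1,3]^2. HN layers by μ_θ (2 steps, strictly decreasing):
  μ^(1)=1/2; μ^(2)=-1/3

((2, 2, 0); (2, 2, 2))


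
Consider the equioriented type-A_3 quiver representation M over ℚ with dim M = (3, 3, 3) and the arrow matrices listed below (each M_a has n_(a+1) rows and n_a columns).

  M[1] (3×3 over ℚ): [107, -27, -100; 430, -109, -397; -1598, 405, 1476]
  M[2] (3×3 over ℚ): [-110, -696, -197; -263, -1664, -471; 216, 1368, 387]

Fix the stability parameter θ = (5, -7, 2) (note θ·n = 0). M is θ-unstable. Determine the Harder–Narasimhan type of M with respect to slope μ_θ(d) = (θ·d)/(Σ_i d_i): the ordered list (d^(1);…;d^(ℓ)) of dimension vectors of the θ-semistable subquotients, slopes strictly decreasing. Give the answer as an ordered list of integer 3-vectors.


Barcode: M ≅ I[1,2], I[1,3]^2, I[3,3]. HN layers by μ_θ (2 steps, strictly decreasing):
  μ^(1)=2; μ^(2)=-1

((0, 0, 3); (3, 3, 0))


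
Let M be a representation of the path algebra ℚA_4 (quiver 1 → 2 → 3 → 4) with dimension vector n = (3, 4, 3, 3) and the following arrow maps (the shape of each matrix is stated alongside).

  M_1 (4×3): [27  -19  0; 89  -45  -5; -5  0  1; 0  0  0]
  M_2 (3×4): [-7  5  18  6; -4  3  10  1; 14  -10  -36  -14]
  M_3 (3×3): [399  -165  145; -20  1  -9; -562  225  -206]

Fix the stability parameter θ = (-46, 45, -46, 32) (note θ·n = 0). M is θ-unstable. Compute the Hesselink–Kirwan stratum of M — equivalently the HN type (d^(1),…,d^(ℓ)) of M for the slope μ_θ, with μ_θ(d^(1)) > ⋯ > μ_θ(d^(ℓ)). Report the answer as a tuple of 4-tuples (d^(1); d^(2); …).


Via rank(M_{q-1}∘⋯∘M_p): M ≅ I[1,2], I[1,4]^2, I[2,4].
μ_θ-semistable layers: μ^(1)=45; μ^(2)=32; μ^(3)=-1/2; μ^(4)=-46

((0, 1, 0, 0); (0, 0, 0, 3); (0, 3, 3, 0); (3, 0, 0, 0))


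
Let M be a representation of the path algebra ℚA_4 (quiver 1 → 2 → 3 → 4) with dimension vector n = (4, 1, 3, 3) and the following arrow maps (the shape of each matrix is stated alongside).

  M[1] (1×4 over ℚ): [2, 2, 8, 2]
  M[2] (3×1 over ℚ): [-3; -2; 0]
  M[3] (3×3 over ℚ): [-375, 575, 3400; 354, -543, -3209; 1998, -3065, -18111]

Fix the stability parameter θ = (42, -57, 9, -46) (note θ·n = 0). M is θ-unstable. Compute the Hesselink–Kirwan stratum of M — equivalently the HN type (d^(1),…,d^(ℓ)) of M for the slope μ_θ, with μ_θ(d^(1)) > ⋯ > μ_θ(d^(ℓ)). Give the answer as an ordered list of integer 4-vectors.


Interval decomposition of M: I[1,1]^3, I[1,4], I[3,3], I[3,4], I[4,4].
HN type (ℓ=5): μ^(1)=42; μ^(2)=9; μ^(3)=-13; μ^(4)=-37/2; μ^(5)=-46

((3, 0, 0, 0); (0, 0, 1, 0); (1, 1, 1, 1); (0, 0, 1, 1); (0, 0, 0, 1))


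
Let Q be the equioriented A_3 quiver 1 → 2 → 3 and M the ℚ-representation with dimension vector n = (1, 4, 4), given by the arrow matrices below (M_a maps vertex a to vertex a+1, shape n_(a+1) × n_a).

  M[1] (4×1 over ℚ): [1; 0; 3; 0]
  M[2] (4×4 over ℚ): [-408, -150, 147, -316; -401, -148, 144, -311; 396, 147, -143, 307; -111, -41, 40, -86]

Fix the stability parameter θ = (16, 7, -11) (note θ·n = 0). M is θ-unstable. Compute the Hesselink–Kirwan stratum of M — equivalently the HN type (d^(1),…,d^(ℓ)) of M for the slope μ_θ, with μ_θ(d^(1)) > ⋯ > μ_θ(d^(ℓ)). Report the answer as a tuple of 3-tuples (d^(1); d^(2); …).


Barcode: M ≅ I[1,3], I[2,3]^3. HN layers by μ_θ (2 steps, strictly decreasing):
  μ^(1)=4; μ^(2)=-2

((1, 1, 1); (0, 3, 3))


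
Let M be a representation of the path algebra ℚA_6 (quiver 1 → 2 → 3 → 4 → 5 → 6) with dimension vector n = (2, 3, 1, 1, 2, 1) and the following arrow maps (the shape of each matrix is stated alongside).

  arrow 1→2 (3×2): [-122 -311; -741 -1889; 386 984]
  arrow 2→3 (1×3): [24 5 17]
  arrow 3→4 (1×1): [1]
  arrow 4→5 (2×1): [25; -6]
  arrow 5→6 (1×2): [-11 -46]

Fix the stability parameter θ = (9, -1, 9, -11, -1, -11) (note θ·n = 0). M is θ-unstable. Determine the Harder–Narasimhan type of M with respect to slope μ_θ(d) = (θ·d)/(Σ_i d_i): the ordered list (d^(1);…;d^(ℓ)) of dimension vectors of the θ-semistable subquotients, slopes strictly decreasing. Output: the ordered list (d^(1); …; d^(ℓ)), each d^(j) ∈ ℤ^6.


Via rank(M_{q-1}∘⋯∘M_p): M ≅ I[1,2], I[1,6], I[2,2], I[5,5].
μ_θ-semistable layers: μ^(1)=4; μ^(2)=-1

((1, 1, 0, 0, 0, 0); (1, 2, 1, 1, 2, 1))


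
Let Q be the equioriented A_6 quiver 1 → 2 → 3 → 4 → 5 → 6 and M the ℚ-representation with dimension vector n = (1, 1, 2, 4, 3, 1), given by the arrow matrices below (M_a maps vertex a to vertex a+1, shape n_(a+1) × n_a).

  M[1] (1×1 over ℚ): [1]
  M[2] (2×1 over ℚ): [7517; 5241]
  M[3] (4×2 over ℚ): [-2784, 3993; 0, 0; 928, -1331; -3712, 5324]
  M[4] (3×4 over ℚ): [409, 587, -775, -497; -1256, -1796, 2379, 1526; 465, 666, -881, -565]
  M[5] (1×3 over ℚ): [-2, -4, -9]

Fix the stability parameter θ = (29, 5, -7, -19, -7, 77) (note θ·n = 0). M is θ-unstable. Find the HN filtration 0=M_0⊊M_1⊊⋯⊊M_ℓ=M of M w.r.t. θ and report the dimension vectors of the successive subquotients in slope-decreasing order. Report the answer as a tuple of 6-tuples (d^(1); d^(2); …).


Interval decomposition of M: I[1,5], I[3,3], I[4,4], I[4,5], I[4,6].
HN type (ℓ=4): μ^(1)=77; μ^(2)=1/5; μ^(3)=-7; μ^(4)=-19

((0, 0, 0, 0, 0, 1); (1, 1, 1, 1, 1, 0); (0, 0, 1, 0, 2, 0); (0, 0, 0, 3, 0, 0))
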